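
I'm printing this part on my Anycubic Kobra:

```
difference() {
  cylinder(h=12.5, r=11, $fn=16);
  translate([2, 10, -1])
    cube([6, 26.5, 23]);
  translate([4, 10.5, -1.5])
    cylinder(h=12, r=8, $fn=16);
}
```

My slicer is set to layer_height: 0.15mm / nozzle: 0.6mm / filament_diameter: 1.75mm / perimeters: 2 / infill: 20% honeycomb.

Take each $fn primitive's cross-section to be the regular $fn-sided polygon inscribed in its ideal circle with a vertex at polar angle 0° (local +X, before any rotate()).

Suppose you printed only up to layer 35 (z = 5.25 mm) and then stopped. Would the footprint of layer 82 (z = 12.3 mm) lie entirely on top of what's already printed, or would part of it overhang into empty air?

part overhangs

Compare the two slices. At z = 5.25: the r=11 cylinder gives a regular 16-gon of circumradius 11 (constant along its height) (area = (16/2)·11.000²·sin(360°/16) = 370.44 mm²); the 6×26.5 cube at (2, 10) contributes its full rectangle (area 159.00 mm²); the r=8 cylinder at (4, 10.5) gives a regular 16-gon of circumradius 8 (constant along its height) (area = (16/2)·8.000²·sin(360°/16) = 195.93 mm²); After the difference (first − rest): starting from the r=11 cylinder (370.44 mm²), the 6×26.5 cube at (2, 10) partially overlaps it — only the 0.86 mm² overlap (of its 159.00 mm²) is removed, clipping the outline; the r=8 cylinder at (4, 10.5) partially overlaps it — only the 76.16 mm² overlap (of its 195.93 mm²) is removed, clipping the outline — area = 293.41 mm². At z = 12.3: the cylinder: section is a regular 16-gon, circumradius r=11 (area = (16/2)·11.000²·sin(360°/16) = 370.44 mm²); the cube at (2, 10) is present — its section is the full 6×26.5 rectangle (area 159.00 mm²); the cylinder at (4, 10.5) is not intersected at this z (z outside [-1.5, 10.5]); Taking the first minus the rest: starting from the r=11 cylinder (370.44 mm²), the 6×26.5 cube at (2, 10) partially overlaps it — only the 0.86 mm² overlap (of its 159.00 mm²) is removed, clipping the outline — area = 369.57 mm². Checking containment: at z = 12.3 the cross-section extends beyond the z = 5.25 cross-section by about 76.16 mm².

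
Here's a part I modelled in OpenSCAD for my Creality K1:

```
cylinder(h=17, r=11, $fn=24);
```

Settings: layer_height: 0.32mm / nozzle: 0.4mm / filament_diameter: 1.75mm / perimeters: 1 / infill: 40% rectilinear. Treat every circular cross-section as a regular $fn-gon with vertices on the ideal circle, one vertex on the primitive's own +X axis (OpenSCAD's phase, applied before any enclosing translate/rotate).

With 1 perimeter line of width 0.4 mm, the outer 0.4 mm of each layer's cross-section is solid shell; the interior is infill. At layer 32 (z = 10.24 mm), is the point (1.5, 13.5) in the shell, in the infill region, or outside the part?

outside

At z = 10.24 mm: the r=11 cylinder contributes a regular 24-gon of circumradius 11. Overall, the cross-section is a single solid region. The nearest boundary edge runs (2.85, 10.63)→(0.00, 11.00); distance from the point to it = 2.67 mm. The point is not inside any of the regions above, so it lies outside the cross-section (2.67 mm from the nearest boundary).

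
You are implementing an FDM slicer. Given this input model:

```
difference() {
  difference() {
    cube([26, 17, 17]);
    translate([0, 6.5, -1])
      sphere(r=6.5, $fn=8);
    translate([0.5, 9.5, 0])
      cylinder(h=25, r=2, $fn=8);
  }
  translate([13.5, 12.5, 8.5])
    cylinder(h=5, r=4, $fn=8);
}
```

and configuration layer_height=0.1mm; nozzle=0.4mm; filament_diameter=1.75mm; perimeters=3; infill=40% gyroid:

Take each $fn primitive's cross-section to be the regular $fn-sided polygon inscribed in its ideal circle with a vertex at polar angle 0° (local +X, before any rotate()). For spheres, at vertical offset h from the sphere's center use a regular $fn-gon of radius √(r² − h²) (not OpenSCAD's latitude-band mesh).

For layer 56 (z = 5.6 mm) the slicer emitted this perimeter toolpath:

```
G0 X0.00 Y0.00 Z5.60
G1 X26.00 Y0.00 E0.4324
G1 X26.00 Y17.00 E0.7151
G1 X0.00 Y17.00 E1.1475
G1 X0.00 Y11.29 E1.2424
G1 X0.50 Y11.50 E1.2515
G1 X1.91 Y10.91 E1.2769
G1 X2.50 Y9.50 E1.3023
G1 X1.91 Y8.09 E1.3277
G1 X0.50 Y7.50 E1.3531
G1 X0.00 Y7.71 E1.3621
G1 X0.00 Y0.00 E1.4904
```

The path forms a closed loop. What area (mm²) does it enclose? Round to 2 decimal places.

434.47 mm²

Apply the shoelace formula to the sequence of (X, Y) vertices; enclosed area = 434.47 mm².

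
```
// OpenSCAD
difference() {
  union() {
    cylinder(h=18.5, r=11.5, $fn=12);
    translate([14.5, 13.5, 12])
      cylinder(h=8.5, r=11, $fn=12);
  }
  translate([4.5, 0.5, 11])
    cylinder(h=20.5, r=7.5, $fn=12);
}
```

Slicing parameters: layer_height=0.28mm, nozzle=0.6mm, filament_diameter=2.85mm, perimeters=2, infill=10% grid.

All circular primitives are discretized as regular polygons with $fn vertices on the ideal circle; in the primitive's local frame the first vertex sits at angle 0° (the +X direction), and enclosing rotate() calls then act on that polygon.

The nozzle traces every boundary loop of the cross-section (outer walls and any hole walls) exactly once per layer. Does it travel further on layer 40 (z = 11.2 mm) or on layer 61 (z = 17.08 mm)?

Layer 40 (z = 11.2): the cylinder: section is a regular 12-gon, circumradius r=11.5 (perimeter = 2·12·11.500·sin(180°/12) = 71.43 mm); the cylinder at (14.5, 13.5) is absent (z outside [12, 20.5]); Merging all regions: only the r=11.5 cylinder is present, so the union is just that shape — boundary = 71.43 mm; the r=7.5 cylinder at (4.5, 0.5) contributes a regular 12-gon of circumradius 7.5 (perimeter = 2·12·7.500·sin(180°/12) = 46.59 mm); Taking the first minus the rest: starting from the result so far, the r=7.5 cylinder at (4.5, 0.5) partially overlaps it — only the 164.57 mm² overlap (of its 168.75 mm²) is removed, clipping the outline — boundary = 99.15 mm. So its perimeter = 99.15 mm. Layer 61 (z = 17.08): the r=11.5 cylinder contributes a regular 12-gon of circumradius 11.5 (perimeter = 2·12·11.500·sin(180°/12) = 71.43 mm); the r=11 cylinder at (14.5, 13.5) gives a regular 12-gon of circumradius 11 (constant along its height) (perimeter = 2·12·11.000·sin(180°/12) = 68.33 mm); Combining (union): the regions partially overlap (shared area 14.36 mm²), so the edge portions inside another operand are dropped and the merged outline is re-measured after clipping — boundary = 120.38 mm; the r=7.5 cylinder at (4.5, 0.5) gives a regular 12-gon of circumradius 7.5 (constant along its height) (perimeter = 2·12·7.500·sin(180°/12) = 46.59 mm); Taking the first minus the rest: starting from that combined region, the r=7.5 cylinder at (4.5, 0.5) partially overlaps it — only the 165.34 mm² overlap (of its 168.75 mm²) is removed, clipping the outline — boundary = 151.12 mm. So its perimeter = 151.12 mm. Layer 61 is larger (151.12 vs 99.15 mm).

layer 61 (z = 17.08 mm)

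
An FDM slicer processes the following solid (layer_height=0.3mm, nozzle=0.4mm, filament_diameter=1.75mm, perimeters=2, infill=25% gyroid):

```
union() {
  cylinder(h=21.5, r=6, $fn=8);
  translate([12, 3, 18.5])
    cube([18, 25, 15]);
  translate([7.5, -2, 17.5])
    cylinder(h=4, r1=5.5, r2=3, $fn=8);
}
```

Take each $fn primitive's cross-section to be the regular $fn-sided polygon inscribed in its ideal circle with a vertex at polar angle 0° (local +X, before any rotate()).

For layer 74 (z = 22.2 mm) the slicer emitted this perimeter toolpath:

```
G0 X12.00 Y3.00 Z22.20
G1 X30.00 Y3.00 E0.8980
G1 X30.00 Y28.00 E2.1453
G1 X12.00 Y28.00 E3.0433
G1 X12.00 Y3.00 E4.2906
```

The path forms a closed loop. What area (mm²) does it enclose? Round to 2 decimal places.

Apply the shoelace formula to the sequence of (X, Y) vertices; enclosed area = 450.00 mm².

450.00 mm²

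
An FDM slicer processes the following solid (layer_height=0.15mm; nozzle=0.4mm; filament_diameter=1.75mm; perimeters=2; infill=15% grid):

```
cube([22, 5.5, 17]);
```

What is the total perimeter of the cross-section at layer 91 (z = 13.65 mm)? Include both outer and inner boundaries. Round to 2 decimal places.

At z = 13.65 mm: the 22×5.5 cube contributes its full rectangle (perimeter 55.00 mm). Overall, the cross-section is a single solid region. Total boundary length (outer) = 55.00 mm.

55.00 mm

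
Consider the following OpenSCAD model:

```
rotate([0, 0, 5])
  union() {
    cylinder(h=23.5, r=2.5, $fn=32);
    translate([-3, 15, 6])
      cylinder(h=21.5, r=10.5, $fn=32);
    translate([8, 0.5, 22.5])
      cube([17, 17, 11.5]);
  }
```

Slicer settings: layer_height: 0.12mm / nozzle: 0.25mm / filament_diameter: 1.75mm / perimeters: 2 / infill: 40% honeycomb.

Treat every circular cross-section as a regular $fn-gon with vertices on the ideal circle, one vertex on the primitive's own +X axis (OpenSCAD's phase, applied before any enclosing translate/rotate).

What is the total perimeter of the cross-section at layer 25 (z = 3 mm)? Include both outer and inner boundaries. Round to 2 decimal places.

15.68 mm

At z = 3 mm: the cylinder: section is a regular 32-gon, circumradius r=2.5 (perimeter = 2·32·2.500·sin(180°/32) = 15.68 mm); the cylinder at (-3, 15) does not reach this height (z outside [6, 27.5]); the cube at (8, 0.5) is absent (z outside [22.5, 34]); Taking the union: only the r=2.5 cylinder is present, so the union is just that shape — boundary = 15.68 mm; (rotated 5° about Z; rotation is an isometry so areas/perimeters/island counts are preserved). Overall, the cross-section is a single solid region. Total boundary length (outer) = 15.68 mm.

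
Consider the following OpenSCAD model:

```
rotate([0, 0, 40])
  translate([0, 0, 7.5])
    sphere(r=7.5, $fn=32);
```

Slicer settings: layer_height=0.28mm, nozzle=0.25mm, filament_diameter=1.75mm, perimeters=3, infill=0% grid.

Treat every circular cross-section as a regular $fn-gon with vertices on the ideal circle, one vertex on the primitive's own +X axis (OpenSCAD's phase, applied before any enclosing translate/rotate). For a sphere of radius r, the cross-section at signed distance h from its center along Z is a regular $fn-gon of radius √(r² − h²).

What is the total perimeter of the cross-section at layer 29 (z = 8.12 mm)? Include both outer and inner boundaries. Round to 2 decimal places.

46.89 mm

At z = 8.12 mm: the r=7.5 sphere contributes a regular 32-gon of circumradius √(7.5²−0.62²) = 7.474 (perimeter = 2·32·7.474·sin(180°/32) = 46.89 mm); (whole slice rotated 40° about Z — lengths, areas and connectivity unchanged). Overall, the cross-section is a single solid region. Total boundary length (outer) = 46.89 mm.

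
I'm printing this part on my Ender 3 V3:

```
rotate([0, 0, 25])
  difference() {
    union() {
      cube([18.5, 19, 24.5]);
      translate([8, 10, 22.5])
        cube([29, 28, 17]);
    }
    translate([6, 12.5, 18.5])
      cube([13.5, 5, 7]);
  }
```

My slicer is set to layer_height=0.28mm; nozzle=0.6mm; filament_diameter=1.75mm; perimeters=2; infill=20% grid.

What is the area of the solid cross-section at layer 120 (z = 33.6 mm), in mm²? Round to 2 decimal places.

At z = 33.6 mm: the cube does not reach this height (z outside [0, 24.5]); the cube at (8, 10) is present — its section is the full 29×28 rectangle (area 812.00 mm²); Combining (union): only the 29×28 cube at (8, 10) is present, so the union is just that shape — area = 812.00 mm²; the cube at (6, 12.5) is absent (z outside [18.5, 25.5]); Subtracting the remaining from the first: none of the subtracted shapes is present at this height, so that combined region is unchanged — area = 812.00 mm²; (whole slice rotated 25° about Z — lengths, areas and connectivity unchanged). Overall, the cross-section is a single solid region. Net area = 812.00 mm².

812.00 mm²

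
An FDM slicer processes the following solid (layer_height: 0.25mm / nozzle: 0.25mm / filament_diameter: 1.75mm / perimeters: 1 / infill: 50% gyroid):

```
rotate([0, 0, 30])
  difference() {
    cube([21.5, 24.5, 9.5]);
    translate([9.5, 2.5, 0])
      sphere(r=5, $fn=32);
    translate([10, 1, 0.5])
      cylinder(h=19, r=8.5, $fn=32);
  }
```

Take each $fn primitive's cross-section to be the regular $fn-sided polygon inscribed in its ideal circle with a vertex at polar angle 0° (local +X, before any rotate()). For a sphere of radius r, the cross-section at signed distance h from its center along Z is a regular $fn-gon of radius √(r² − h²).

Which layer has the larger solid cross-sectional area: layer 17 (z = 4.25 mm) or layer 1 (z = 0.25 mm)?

Layer 17 (z = 4.25): the cube (footprint 21.5×24.5) is included at this height (area 526.75 mm²); the r=5 sphere at (9.5, 2.5) slices to a regular 32-gon of circumradius 2.634 (√(r²−h²) with h=4.25 from center) (area = (32/2)·2.634²·sin(360°/32) = 21.66 mm²); the r=8.5 cylinder at (10, 1) contributes a regular 32-gon of circumradius 8.5 (area = (32/2)·8.500²·sin(360°/32) = 225.52 mm²); After the difference (first − rest): starting from the 21.5×24.5 cube (526.75 mm²), the r=5 sphere at (9.5, 2.5) partially overlaps it — only the 21.52 mm² overlap (of its 21.66 mm²) is removed, clipping the outline; the r=8.5 cylinder at (10, 1) partially overlaps it — only the 108.14 mm² overlap (of its 225.52 mm²) is removed, clipping the outline — area = 397.09 mm²; (rotated 30° about Z; rotation is an isometry so areas/perimeters/island counts are preserved). So its area = 397.09 mm². Layer 1 (z = 0.25): the cube (footprint 21.5×24.5) is included at this height (area 526.75 mm²); the sphere at (9.5, 2.5): section is a regular 32-gon, circumradius = √(r²−h²) = √(5²−0.25²) = 4.994 (area = (32/2)·4.994²·sin(360°/32) = 77.84 mm²); the cylinder at (10, 1) is absent (z outside [0.5, 19.5]); Taking the first minus the rest: starting from the 21.5×24.5 cube (526.75 mm²), the r=5 sphere at (9.5, 2.5) partially overlaps it — only the 62.72 mm² overlap (of its 77.84 mm²) is removed, clipping the outline — area = 464.03 mm²; (whole slice rotated 30° about Z — lengths, areas and connectivity unchanged). So its area = 464.03 mm². Layer 1 is larger (464.03 vs 397.09 mm²).

layer 1 (z = 0.25 mm)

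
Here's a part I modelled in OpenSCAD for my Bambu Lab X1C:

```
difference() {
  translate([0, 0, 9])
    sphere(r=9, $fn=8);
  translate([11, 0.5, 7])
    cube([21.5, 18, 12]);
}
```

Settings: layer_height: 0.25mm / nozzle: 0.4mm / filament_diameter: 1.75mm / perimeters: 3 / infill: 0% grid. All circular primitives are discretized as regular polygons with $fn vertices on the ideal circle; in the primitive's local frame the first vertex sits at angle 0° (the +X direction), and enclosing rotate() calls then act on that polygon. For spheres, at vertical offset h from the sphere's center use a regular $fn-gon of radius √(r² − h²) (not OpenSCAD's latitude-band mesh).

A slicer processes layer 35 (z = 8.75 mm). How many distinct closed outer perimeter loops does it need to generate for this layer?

At z = 8.75 mm: the r=9 sphere slices to a regular 8-gon of circumradius 8.997 (√(r²−h²) with h=0.25 from center); the 21.5×18 cube at (11, 0.5) contributes its full rectangle; Taking the first minus the rest: starting from the r=9 sphere, the 21.5×18 cube at (11, 0.5) misses the remaining region (no effect) — 1 connected region. The result has 1 disconnected region.

1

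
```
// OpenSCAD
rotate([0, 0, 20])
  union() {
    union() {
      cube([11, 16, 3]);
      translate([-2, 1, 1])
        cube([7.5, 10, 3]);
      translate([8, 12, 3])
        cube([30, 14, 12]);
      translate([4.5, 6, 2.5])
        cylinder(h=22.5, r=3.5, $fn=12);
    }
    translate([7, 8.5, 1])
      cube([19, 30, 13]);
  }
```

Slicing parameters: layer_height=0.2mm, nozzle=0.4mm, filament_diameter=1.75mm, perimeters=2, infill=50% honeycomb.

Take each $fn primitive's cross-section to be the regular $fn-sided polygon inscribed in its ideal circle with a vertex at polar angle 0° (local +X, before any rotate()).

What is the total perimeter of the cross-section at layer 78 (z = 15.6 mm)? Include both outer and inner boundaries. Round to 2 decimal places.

At z = 15.6 mm: the cube does not reach this height (z outside [0, 3]); the cube at (-2, 1) is not intersected at this z (z outside [1, 4]); the cube at (8, 12) is absent (z outside [3, 15]); the r=3.5 cylinder at (4.5, 6) gives a regular 12-gon of circumradius 3.5 (constant along its height) (perimeter = 2·12·3.500·sin(180°/12) = 21.74 mm); Taking the union: only the r=3.5 cylinder at (4.5, 6) is present, so the union is just that shape — boundary = 21.74 mm; the cube at (7, 8.5) does not reach this height (z outside [1, 14]); Merging all regions: only that combined region is present, so the union is just that shape — boundary = 21.74 mm; (whole slice rotated 20° about Z — lengths, areas and connectivity unchanged). Overall, the cross-section is a single solid region. Total boundary length (outer) = 21.74 mm.

21.74 mm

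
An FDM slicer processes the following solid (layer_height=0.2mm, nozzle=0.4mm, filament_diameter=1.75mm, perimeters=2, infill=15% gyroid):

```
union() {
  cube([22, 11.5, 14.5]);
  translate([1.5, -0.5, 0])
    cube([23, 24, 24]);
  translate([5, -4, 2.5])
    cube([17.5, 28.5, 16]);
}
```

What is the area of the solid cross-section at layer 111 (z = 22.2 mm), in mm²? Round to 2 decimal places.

552.00 mm²

At z = 22.2 mm: the cube is not intersected at this z (z outside [0, 14.5]); the 23×24 cube at (1.5, -0.5) contributes its full rectangle (area 552.00 mm²); the cube at (5, -4) is absent (z outside [2.5, 18.5]); Merging all regions: only the 23×24 cube at (1.5, -0.5) is present, so the union is just that shape — area = 552.00 mm². Overall, the cross-section is a single solid region. Net area = 552.00 mm².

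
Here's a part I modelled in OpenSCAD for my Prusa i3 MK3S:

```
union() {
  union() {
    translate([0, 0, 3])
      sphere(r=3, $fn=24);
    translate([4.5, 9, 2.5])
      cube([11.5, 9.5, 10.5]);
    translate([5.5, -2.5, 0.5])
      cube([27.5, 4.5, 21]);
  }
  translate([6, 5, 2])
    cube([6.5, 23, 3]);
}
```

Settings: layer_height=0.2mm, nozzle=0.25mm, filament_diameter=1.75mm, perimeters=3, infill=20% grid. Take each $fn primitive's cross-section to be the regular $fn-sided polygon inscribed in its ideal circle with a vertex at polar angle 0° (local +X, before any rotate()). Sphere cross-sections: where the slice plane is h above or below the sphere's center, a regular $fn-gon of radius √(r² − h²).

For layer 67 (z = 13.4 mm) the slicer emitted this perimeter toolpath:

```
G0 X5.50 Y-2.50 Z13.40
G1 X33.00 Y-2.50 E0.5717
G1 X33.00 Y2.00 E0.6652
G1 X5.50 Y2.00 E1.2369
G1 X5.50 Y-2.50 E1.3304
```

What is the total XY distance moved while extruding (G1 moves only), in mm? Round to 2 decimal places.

64.00 mm

Sum the Euclidean lengths of each G1 segment: total = 64.00 mm.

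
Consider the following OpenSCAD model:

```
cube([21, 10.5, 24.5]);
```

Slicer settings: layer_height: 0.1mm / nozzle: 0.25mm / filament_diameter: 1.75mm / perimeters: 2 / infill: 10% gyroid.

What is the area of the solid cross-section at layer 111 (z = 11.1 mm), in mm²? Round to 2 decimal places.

At z = 11.1 mm: the cube (footprint 21×10.5) is included at this height (area 220.50 mm²). Overall, the cross-section is a single solid region. Net area = 220.50 mm².

220.50 mm²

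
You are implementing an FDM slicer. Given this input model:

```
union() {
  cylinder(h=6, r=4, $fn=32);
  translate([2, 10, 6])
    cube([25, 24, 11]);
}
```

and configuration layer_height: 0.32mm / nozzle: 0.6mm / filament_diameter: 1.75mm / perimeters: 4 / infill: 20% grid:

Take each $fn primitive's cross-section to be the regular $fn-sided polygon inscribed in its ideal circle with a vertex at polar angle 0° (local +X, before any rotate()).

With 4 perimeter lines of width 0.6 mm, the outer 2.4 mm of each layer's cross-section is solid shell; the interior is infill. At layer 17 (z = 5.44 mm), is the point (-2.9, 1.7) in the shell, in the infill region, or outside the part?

At z = 5.44 mm: the r=4 cylinder gives a regular 32-gon of circumradius 4 (constant along its height); the cube at (2, 10) is absent (z outside [6, 17]); Taking the union: only the r=4 cylinder is present, so the union is just that shape — 1 connected region. Overall, the cross-section is a single solid region. The nearest boundary edge runs (-3.33, 2.22)→(-3.70, 1.53); distance from the point to it = 0.62 mm. The point is inside the cross-section, 0.62 mm from the nearest boundary — within the 2.4 mm shell band (4 × 0.6).

shell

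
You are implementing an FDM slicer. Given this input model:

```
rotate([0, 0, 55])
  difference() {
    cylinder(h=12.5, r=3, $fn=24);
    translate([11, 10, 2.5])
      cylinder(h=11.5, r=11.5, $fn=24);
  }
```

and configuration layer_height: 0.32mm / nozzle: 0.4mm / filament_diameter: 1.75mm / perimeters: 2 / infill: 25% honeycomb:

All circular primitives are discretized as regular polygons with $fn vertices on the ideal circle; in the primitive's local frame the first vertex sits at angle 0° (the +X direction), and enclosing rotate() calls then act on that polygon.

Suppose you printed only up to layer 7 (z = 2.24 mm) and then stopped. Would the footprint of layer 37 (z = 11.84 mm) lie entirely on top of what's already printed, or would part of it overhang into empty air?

entirely on top

Compare the two slices. At z = 2.24: the cylinder: section is a regular 24-gon, circumradius r=3 (area = (24/2)·3.000²·sin(360°/24) = 27.95 mm²); the cylinder at (11, 10) is absent (z outside [2.5, 14]); Subtracting the remaining from the first: none of the subtracted shapes is present at this height, so the r=3 cylinder is unchanged — area = 27.95 mm²; (whole slice rotated 55° about Z — lengths, areas and connectivity unchanged). At z = 11.84: the r=3 cylinder contributes a regular 24-gon of circumradius 3 (area = (24/2)·3.000²·sin(360°/24) = 27.95 mm²); the r=11.5 cylinder at (11, 10) gives a regular 24-gon of circumradius 11.5 (constant along its height) (area = (24/2)·11.500²·sin(360°/24) = 410.75 mm²); Taking the first minus the rest: starting from the r=3 cylinder (27.95 mm²), the r=11.5 cylinder at (11, 10) misses the remaining region (no effect) — area = 27.95 mm²; (rotated 55° about Z; rotation is an isometry so areas/perimeters/island counts are preserved). Checking containment: the cross-section at z = 11.84 is a subset of the cross-section at z = 2.24.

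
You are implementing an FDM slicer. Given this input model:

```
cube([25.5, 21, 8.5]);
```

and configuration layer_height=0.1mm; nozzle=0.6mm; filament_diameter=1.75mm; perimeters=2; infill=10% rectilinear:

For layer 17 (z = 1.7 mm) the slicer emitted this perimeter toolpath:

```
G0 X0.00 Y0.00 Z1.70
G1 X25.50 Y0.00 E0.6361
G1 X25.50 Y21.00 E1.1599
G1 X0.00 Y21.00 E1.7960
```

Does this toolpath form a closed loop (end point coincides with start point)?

no

Start point (G0): (0.00, 0.00). End point (last G1): the path does not return to the start — open.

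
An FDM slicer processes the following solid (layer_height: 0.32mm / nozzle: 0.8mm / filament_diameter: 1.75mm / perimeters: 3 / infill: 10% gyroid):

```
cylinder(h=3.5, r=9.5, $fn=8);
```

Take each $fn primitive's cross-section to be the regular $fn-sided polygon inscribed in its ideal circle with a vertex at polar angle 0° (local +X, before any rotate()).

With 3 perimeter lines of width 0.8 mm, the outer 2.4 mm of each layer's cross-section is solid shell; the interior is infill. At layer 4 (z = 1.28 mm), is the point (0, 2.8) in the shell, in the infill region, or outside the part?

At z = 1.28 mm: the cylinder: section is a regular 8-gon, circumradius r=9.5. Overall, the cross-section is a single solid region. The nearest boundary edge runs (0.00, 9.50)→(-6.72, 6.72); distance from the point to it = 6.19 mm. The point is inside the cross-section and 6.19 mm from the nearest boundary — more than the 2.4 mm shell width (3 × 0.8), so it's in the infill interior.

infill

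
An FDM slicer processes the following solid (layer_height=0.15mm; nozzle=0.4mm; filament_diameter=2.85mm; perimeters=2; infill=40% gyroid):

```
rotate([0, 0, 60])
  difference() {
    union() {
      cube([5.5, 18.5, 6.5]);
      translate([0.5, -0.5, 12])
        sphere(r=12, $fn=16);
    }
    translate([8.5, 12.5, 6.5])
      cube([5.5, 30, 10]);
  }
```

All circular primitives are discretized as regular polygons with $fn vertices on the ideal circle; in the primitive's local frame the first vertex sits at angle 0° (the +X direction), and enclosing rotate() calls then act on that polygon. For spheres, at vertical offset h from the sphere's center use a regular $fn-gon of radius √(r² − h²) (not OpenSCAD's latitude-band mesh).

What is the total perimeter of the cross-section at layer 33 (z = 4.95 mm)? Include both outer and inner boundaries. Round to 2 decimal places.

At z = 4.95 mm: the 5.5×18.5 cube contributes its full rectangle (perimeter 48.00 mm); the sphere at (0.5, -0.5): section is a regular 16-gon, circumradius = √(r²−h²) = √(12²−7.05²) = 9.711 (perimeter = 2·16·9.711·sin(180°/16) = 60.62 mm); Taking the union: the regions partially overlap (shared area 47.76 mm²), so the edge portions inside another operand are dropped and the merged outline is re-measured after clipping — boundary = 80.56 mm; the cube at (8.5, 12.5) is not intersected at this z (z outside [6.5, 16.5]); Subtracting the remaining from the first: none of the subtracted shapes is present at this height, so the result so far is unchanged — boundary = 80.56 mm; (whole slice rotated 60° about Z — lengths, areas and connectivity unchanged). Overall, the cross-section is a single solid region. Total boundary length (outer) = 80.56 mm.

80.56 mm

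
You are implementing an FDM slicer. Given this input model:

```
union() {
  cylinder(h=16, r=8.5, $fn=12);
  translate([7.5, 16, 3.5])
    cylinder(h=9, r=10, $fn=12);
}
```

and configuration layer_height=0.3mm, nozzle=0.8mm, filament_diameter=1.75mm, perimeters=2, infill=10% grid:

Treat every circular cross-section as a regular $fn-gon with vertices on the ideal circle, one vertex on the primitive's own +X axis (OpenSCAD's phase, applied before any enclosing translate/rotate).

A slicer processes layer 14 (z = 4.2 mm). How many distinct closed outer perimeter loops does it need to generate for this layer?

At z = 4.2 mm: the cylinder: section is a regular 12-gon, circumradius r=8.5; the cylinder at (7.5, 16): section is a regular 12-gon, circumradius r=10; Merging all regions: the regions partially overlap (shared area 1.19 mm²), so overlapping operands fuse into one piece — 1 connected region. The result has 1 disconnected region.

1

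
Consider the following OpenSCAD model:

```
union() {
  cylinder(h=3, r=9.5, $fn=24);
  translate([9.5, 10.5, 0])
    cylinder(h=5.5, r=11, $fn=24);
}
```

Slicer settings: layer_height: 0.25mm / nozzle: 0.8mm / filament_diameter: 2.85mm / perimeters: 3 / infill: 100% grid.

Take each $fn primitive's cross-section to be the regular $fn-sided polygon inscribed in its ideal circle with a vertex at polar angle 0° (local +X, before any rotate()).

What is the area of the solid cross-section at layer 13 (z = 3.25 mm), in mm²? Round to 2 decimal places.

At z = 3.25 mm: the cylinder is absent (z outside [0, 3]); the r=11 cylinder at (9.5, 10.5) contributes a regular 24-gon of circumradius 11 (area = (24/2)·11.000²·sin(360°/24) = 375.81 mm²); Combining (union): only the r=11 cylinder at (9.5, 10.5) is present, so the union is just that shape — area = 375.81 mm². Overall, the cross-section is a single solid region. Net area = 375.81 mm².

375.81 mm²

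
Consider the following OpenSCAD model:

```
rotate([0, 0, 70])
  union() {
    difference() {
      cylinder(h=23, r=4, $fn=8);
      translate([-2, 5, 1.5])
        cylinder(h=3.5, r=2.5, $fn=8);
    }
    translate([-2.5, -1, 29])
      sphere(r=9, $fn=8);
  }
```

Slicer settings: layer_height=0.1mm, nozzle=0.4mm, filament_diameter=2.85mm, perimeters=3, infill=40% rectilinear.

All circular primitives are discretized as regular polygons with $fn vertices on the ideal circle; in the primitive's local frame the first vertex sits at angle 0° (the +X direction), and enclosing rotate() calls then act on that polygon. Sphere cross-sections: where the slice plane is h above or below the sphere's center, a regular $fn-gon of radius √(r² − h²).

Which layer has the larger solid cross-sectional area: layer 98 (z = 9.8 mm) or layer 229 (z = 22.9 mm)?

Layer 98 (z = 9.8): the r=4 cylinder gives a regular 8-gon of circumradius 4 (constant along its height) (area = (8/2)·4.000²·sin(360°/8) = 45.25 mm²); the cylinder at (-2, 5) is not intersected at this z (z outside [1.5, 5]); Taking the first minus the rest: none of the subtracted shapes is present at this height, so the r=4 cylinder is unchanged — area = 45.25 mm²; the sphere at (-2.5, -1) is absent (|z−center|=19.200 > r=9); Taking the union: only that combined region is present, so the union is just that shape — area = 45.25 mm²; (whole slice rotated 70° about Z — lengths, areas and connectivity unchanged). So its area = 45.25 mm². Layer 229 (z = 22.9): the r=4 cylinder gives a regular 8-gon of circumradius 4 (constant along its height) (area = (8/2)·4.000²·sin(360°/8) = 45.25 mm²); the cylinder at (-2, 5) is absent (z outside [1.5, 5]); Taking the first minus the rest: none of the subtracted shapes is present at this height, so the r=4 cylinder is unchanged — area = 45.25 mm²; the sphere at (-2.5, -1): section is a regular 8-gon, circumradius = √(r²−h²) = √(9²−6.1²) = 6.617 (area = (8/2)·6.617²·sin(360°/8) = 123.86 mm²); Taking the union: the regions partially overlap — summed areas 169.11 mm² minus the doubly-counted overlap 44.34 mm² gives 124.77 mm² — area = 124.77 mm²; (rotated 70° about Z; rotation is an isometry so areas/perimeters/island counts are preserved). So its area = 124.77 mm². Layer 229 is larger (124.77 vs 45.25 mm²).

layer 229 (z = 22.9 mm)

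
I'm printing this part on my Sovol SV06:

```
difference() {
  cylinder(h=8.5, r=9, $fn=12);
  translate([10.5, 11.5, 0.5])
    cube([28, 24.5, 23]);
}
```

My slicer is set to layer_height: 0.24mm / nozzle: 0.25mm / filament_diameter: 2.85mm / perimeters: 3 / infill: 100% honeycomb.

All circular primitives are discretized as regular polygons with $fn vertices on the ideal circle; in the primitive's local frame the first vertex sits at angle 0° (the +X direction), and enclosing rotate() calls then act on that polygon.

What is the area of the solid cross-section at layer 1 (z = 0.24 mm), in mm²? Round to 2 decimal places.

At z = 0.24 mm: the cylinder: section is a regular 12-gon, circumradius r=9 (area = (12/2)·9.000²·sin(360°/12) = 243.00 mm²); the cube at (10.5, 11.5) is not intersected at this z (z outside [0.5, 23.5]); After the difference (first − rest): none of the subtracted shapes is present at this height, so the r=9 cylinder is unchanged — area = 243.00 mm². Overall, the cross-section is a single solid region. Net area = 243.00 mm².

243.00 mm²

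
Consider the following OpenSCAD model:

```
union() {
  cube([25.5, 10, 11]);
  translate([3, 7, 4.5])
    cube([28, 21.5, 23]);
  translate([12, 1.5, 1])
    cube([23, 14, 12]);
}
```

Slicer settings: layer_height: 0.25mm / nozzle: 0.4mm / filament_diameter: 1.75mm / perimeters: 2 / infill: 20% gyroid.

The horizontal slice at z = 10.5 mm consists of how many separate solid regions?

1

At z = 10.5 mm: the cube (footprint 25.5×10) is included at this height; the cube at (3, 7) is present — its section is the full 28×21.5 rectangle; the cube at (12, 1.5) (footprint 23×14) is included at this height; Merging all regions: the regions partially overlap (shared area 303.25 mm²), so overlapping operands fuse into one piece — 1 connected region. The result has 1 disconnected region.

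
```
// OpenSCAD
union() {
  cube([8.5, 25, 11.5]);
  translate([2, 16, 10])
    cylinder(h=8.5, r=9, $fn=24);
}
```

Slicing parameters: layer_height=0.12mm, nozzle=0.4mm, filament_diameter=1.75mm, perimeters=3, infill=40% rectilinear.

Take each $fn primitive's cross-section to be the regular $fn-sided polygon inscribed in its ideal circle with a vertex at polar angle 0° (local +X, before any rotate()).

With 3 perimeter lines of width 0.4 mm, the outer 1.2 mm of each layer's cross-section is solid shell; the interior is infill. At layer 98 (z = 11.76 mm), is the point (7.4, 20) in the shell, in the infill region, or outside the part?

At z = 11.76 mm: the cube is not intersected at this z (z outside [0, 11.5]); the r=9 cylinder at (2, 16) contributes a regular 24-gon of circumradius 9; Combining (union): only the r=9 cylinder at (2, 16) is present, so the union is just that shape — 1 connected region. Overall, the cross-section is a single solid region. The nearest boundary edge runs (9.79, 20.50)→(8.36, 22.36); distance from the point to it = 2.20 mm. The point is inside the cross-section and 2.20 mm from the nearest boundary — more than the 1.2 mm shell width (3 × 0.4), so it's in the infill interior.

infill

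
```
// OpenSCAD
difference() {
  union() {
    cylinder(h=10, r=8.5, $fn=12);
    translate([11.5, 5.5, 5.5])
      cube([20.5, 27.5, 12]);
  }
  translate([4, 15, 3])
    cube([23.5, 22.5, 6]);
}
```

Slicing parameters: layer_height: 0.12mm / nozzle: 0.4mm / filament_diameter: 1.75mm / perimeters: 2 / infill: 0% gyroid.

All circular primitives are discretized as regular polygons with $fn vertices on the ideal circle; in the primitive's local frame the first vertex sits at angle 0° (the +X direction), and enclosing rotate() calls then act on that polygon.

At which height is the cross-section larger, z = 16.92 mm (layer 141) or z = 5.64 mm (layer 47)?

layer 141 (z = 16.92 mm)

Layer 141 (z = 16.92): the cylinder is not intersected at this z (z outside [0, 10]); the cube at (11.5, 5.5) (footprint 20.5×27.5) is included at this height (area 563.75 mm²); Taking the union: only the 20.5×27.5 cube at (11.5, 5.5) is present, so the union is just that shape — area = 563.75 mm²; the cube at (4, 15) does not reach this height (z outside [3, 9]); Subtracting the remaining from the first: none of the subtracted shapes is present at this height, so the result so far is unchanged — area = 563.75 mm². So its area = 563.75 mm². Layer 47 (z = 5.64): the r=8.5 cylinder gives a regular 12-gon of circumradius 8.5 (constant along its height) (area = (12/2)·8.500²·sin(360°/12) = 216.75 mm²); the 20.5×27.5 cube at (11.5, 5.5) contributes its full rectangle (area 563.75 mm²); Merging all regions: the 2 present regions are separate (no shared area or edge), so areas and boundary lengths simply add and each stays a separate island — area = 780.50 mm²; the 23.5×22.5 cube at (4, 15) contributes its full rectangle (area 528.75 mm²); Taking the first minus the rest: starting from that combined region (780.50 mm²), the 23.5×22.5 cube at (4, 15) partially overlaps it — only the 288.00 mm² overlap (of its 528.75 mm²) is removed, clipping the outline — area = 492.50 mm². So its area = 492.50 mm². Layer 141 is larger (563.75 vs 492.50 mm²).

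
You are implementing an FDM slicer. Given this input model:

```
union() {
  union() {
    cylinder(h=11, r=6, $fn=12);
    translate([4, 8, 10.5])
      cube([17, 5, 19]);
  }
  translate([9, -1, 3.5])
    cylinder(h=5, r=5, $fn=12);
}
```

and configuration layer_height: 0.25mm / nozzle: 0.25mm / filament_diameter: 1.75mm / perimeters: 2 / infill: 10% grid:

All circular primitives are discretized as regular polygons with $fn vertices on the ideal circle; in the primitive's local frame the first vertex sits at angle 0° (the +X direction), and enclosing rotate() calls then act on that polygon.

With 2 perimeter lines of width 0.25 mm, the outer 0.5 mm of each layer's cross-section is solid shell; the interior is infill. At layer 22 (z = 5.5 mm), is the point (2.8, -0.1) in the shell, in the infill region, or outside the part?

infill

At z = 5.5 mm: the cylinder: section is a regular 12-gon, circumradius r=6; the cube at (4, 8) is absent (z outside [10.5, 29.5]); Taking the union: only the r=6 cylinder is present, so the union is just that shape — 1 connected region; the cylinder at (9, -1): section is a regular 12-gon, circumradius r=5; Merging all regions: the regions partially overlap (shared area 6.63 mm²), so overlapping operands fuse into one piece — 1 connected region. Overall, the cross-section is a single solid region. The nearest boundary edge runs (5.20, 3.00)→(5.40, 2.23); distance from the point to it = 3.49 mm. The point is inside the cross-section and 3.49 mm from the nearest boundary — more than the 0.5 mm shell width (2 × 0.25), so it's in the infill interior.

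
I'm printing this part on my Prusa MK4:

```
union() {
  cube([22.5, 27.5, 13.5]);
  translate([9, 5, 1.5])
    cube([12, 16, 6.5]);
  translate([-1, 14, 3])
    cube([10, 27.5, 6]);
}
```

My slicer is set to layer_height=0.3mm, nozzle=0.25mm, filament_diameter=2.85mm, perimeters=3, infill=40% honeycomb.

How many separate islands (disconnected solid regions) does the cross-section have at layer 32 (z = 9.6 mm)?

1

At z = 9.6 mm: the cube is present — its section is the full 22.5×27.5 rectangle; the cube at (9, 5) is absent (z outside [1.5, 8]); the cube at (-1, 14) is not intersected at this z (z outside [3, 9]); Taking the union: only the 22.5×27.5 cube is present, so the union is just that shape — 1 connected region. Overall, the cross-section is a single solid region. Island count = 1.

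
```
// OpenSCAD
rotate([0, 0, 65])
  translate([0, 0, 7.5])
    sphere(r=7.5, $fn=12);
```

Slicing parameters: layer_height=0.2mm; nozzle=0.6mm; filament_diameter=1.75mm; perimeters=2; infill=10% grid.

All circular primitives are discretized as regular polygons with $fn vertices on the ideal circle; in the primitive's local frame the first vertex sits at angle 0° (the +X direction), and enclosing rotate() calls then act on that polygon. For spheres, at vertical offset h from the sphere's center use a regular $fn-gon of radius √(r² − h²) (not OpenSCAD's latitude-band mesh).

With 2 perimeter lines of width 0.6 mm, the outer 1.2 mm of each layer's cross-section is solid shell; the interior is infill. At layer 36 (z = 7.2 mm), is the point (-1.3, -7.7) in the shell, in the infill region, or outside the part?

At z = 7.2 mm: the sphere: section is a regular 12-gon, circumradius = √(r²−h²) = √(7.5²−0.3²) = 7.494; (whole slice rotated 65° about Z — lengths, areas and connectivity unchanged). Overall, the cross-section is a single solid region. Undo the 65° rotation: the query point maps to (-7.528, -2.076) in the un-rotated model frame. The nearest boundary edge runs (-7.49, 0.00)→(-6.49, -3.75); distance from the point to it = 0.57 mm. The point is not inside any of the regions above, so it lies outside the cross-section (0.57 mm from the nearest boundary).

outside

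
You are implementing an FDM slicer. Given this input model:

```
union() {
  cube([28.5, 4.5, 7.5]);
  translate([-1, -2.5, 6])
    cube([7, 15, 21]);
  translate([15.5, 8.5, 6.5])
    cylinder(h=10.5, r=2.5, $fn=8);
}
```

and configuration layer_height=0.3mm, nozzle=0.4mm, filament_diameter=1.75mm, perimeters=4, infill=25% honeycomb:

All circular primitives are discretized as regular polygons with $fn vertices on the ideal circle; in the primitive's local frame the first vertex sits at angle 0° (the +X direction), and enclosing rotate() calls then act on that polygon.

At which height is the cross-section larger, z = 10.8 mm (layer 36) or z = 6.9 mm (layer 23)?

layer 23 (z = 6.9 mm)

Layer 36 (z = 10.8): the cube does not reach this height (z outside [0, 7.5]); the cube at (-1, -2.5) is present — its section is the full 7×15 rectangle (area 105.00 mm²); the cylinder at (15.5, 8.5): section is a regular 8-gon, circumradius r=2.5 (area = (8/2)·2.500²·sin(360°/8) = 17.68 mm²); Combining (union): the 2 present regions are separate (no shared area or edge), so areas and boundary lengths simply add and each stays a separate island — area = 122.68 mm². So its area = 122.68 mm². Layer 23 (z = 6.9): the cube (footprint 28.5×4.5) is included at this height (area 128.25 mm²); the cube at (-1, -2.5) (footprint 7×15) is included at this height (area 105.00 mm²); the r=2.5 cylinder at (15.5, 8.5) gives a regular 8-gon of circumradius 2.5 (constant along its height) (area = (8/2)·2.500²·sin(360°/8) = 17.68 mm²); Taking the union: the regions partially overlap — summed areas 250.93 mm² minus the doubly-counted overlap 27.00 mm² gives 223.93 mm² — area = 223.93 mm². So its area = 223.93 mm². Layer 23 is larger (223.93 vs 122.68 mm²).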